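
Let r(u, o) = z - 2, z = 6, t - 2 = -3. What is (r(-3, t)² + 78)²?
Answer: 8836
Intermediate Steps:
t = -1 (t = 2 - 3 = -1)
r(u, o) = 4 (r(u, o) = 6 - 2 = 4)
(r(-3, t)² + 78)² = (4² + 78)² = (16 + 78)² = 94² = 8836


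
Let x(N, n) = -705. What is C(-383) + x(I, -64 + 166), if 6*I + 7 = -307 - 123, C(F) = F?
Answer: -1088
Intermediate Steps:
I = -437/6 (I = -7/6 + (-307 - 123)/6 = -7/6 + (⅙)*(-430) = -7/6 - 215/3 = -437/6 ≈ -72.833)
C(-383) + x(I, -64 + 166) = -383 - 705 = -1088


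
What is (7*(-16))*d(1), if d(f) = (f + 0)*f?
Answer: -112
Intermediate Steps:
d(f) = f**2 (d(f) = f*f = f**2)
(7*(-16))*d(1) = (7*(-16))*1**2 = -112*1 = -112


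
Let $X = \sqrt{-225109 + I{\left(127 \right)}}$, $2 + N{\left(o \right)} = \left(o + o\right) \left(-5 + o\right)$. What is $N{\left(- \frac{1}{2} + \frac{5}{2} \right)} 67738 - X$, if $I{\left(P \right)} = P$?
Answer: $-948332 - 3 i \sqrt{24998} \approx -9.4833 \cdot 10^{5} - 474.32 i$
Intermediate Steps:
$N{\left(o \right)} = -2 + 2 o \left(-5 + o\right)$ ($N{\left(o \right)} = -2 + \left(o + o\right) \left(-5 + o\right) = -2 + 2 o \left(-5 + o\right)$)
$X = 3 i \sqrt{24998}$ ($X = \sqrt{-225109 + 127} = \sqrt{-224982} = 3 i \sqrt{24998} \approx 474.32 i$)
$N{\left(- \frac{1}{2} + \frac{5}{2} \right)} 67738 - X = \left(-2 - 10 \left(- \frac{1}{2} + \frac{5}{2}\right) + 2 \left(- \frac{1}{2} + \frac{5}{2}\right)^{2}\right) 67738 - 3 i \sqrt{24998} = \left(-2 - 20 + 2 \cdot 2^{2}\right) 67738 - 3 i \sqrt{24998} = \left(-2 - 20 + 2 \cdot 4\right) 67738 - 3 i \sqrt{24998} = \left(-2 - 20 + 8\right) 67738 - 3 i \sqrt{24998} = \left(-14\right) 67738 - 3 i \sqrt{24998} = -948332 - 3 i \sqrt{24998}$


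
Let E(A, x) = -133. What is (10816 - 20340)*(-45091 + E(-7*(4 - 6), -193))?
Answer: 430713376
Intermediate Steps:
(10816 - 20340)*(-45091 + E(-7*(4 - 6), -193)) = (10816 - 20340)*(-45091 - 133) = -9524*(-45224) = 430713376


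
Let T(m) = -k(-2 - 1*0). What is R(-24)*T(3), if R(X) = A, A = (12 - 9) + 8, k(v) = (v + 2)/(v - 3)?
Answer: 0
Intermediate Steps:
k(v) = (2 + v)/(-3 + v)
A = 11 (A = 3 + 8 = 11)
R(X) = 11
T(m) = 0 (T(m) = -(2 + (-2 - 1*0))/(-3 + (-2 - 1*0)) = -(2 + (-2 + 0))/(-3 + (-2 + 0)) = -(2 - 2)/(-3 - 2) = -0/(-5) = -(-1)*0/5 = -1*0 = 0)
R(-24)*T(3) = 11*0 = 0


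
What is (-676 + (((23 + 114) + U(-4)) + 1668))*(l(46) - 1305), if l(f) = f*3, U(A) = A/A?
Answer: -1318710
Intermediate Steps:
U(A) = 1
l(f) = 3*f
(-676 + (((23 + 114) + U(-4)) + 1668))*(l(46) - 1305) = (-676 + (((23 + 114) + 1) + 1668))*(3*46 - 1305) = (-676 + ((137 + 1) + 1668))*(138 - 1305) = (-676 + (138 + 1668))*(-1167) = (-676 + 1806)*(-1167) = 1130*(-1167) = -1318710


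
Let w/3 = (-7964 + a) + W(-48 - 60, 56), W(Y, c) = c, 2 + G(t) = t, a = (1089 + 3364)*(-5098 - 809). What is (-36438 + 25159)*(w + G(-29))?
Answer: 890312015672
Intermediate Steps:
a = -26303871 (a = 4453*(-5907) = -26303871)
G(t) = -2 + t
w = -78935337 (w = 3*((-7964 - 26303871) + 56) = 3*(-26311835 + 56) = 3*(-26311779) = -78935337)
(-36438 + 25159)*(w + G(-29)) = (-36438 + 25159)*(-78935337 + (-2 - 29)) = -11279*(-78935337 - 31) = -11279*(-78935368) = 890312015672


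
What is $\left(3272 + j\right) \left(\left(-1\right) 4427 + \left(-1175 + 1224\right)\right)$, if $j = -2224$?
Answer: $-4588144$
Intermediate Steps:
$\left(3272 + j\right) \left(\left(-1\right) 4427 + \left(-1175 + 1224\right)\right) = \left(3272 - 2224\right) \left(\left(-1\right) 4427 + \left(-1175 + 1224\right)\right) = 1048 \left(-4427 + 49\right) = 1048 \left(-4378\right) = -4588144$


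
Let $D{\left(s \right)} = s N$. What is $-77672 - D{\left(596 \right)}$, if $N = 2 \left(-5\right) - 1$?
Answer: $-71116$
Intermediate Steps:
$N = -11$ ($N = -10 - 1 = -11$)
$D{\left(s \right)} = - 11 s$ ($D{\left(s \right)} = s \left(-11\right) = - 11 s$)
$-77672 - D{\left(596 \right)} = -77672 - \left(-11\right) 596 = -77672 - -6556 = -77672 + 6556 = -71116$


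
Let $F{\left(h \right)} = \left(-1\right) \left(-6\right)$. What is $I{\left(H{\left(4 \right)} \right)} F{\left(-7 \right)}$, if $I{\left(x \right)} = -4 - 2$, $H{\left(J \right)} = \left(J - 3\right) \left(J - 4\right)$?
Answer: $-36$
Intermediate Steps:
$H{\left(J \right)} = \left(-4 + J\right) \left(-3 + J\right)$ ($H{\left(J \right)} = \left(-3 + J\right) \left(-4 + J\right) = \left(-4 + J\right) \left(-3 + J\right)$)
$F{\left(h \right)} = 6$
$I{\left(x \right)} = -6$ ($I{\left(x \right)} = -4 - 2 = -6$)
$I{\left(H{\left(4 \right)} \right)} F{\left(-7 \right)} = \left(-6\right) 6 = -36$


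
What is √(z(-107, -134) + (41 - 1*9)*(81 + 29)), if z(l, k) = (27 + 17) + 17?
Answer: √3581 ≈ 59.841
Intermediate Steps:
z(l, k) = 61 (z(l, k) = 44 + 17 = 61)
√(z(-107, -134) + (41 - 1*9)*(81 + 29)) = √(61 + (41 - 1*9)*(81 + 29)) = √(61 + (41 - 9)*110) = √(61 + 32*110) = √(61 + 3520) = √3581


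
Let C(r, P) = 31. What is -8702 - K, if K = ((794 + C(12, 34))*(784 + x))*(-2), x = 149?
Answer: 1530748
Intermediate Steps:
K = -1539450 (K = ((794 + 31)*(784 + 149))*(-2) = (825*933)*(-2) = 769725*(-2) = -1539450)
-8702 - K = -8702 - 1*(-1539450) = -8702 + 1539450 = 1530748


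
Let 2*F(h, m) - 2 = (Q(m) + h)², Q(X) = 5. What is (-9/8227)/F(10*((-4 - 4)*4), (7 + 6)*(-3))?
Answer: -18/816340529 ≈ -2.2050e-8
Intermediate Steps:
F(h, m) = 1 + (5 + h)²/2
(-9/8227)/F(10*((-4 - 4)*4), (7 + 6)*(-3)) = (-9/8227)/(1 + (5 + 10*((-4 - 4)*4))²/2) = ((1/8227)*(-9))/(1 + (5 + 10*(-8*4))²/2) = -9/(8227*(1 + (5 + 10*(-32))²/2)) = -9/(8227*(1 + (5 - 320)²/2)) = -9/(8227*(1 + (½)*(-315)²)) = -9/(8227*(1 + (½)*99225)) = -9/(8227*(1 + 99225/2)) = -9/(8227*99227/2) = -9/8227*2/99227 = -18/816340529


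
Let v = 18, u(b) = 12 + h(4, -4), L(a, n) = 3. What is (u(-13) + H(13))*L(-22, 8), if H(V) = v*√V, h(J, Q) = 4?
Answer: 48 + 54*√13 ≈ 242.70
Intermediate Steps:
u(b) = 16 (u(b) = 12 + 4 = 16)
H(V) = 18*√V
(u(-13) + H(13))*L(-22, 8) = (16 + 18*√13)*3 = 48 + 54*√13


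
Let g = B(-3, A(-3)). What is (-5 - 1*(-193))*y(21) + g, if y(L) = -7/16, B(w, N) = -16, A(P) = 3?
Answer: -393/4 ≈ -98.250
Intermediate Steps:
y(L) = -7/16 (y(L) = -7*1/16 = -7/16)
g = -16
(-5 - 1*(-193))*y(21) + g = (-5 - 1*(-193))*(-7/16) - 16 = (-5 + 193)*(-7/16) - 16 = 188*(-7/16) - 16 = -329/4 - 16 = -393/4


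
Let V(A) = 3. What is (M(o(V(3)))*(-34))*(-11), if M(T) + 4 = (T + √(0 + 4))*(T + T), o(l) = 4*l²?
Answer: 1021768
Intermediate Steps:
M(T) = -4 + 2*T*(2 + T) (M(T) = -4 + (T + √(0 + 4))*(T + T) = -4 + (T + √4)*(2*T) = -4 + (T + 2)*(2*T) = -4 + (2 + T)*(2*T) = -4 + 2*T*(2 + T))
(M(o(V(3)))*(-34))*(-11) = ((-4 + 2*(4*3²)² + 4*(4*3²))*(-34))*(-11) = ((-4 + 2*(4*9)² + 4*(4*9))*(-34))*(-11) = ((-4 + 2*36² + 4*36)*(-34))*(-11) = ((-4 + 2*1296 + 144)*(-34))*(-11) = ((-4 + 2592 + 144)*(-34))*(-11) = (2732*(-34))*(-11) = -92888*(-11) = 1021768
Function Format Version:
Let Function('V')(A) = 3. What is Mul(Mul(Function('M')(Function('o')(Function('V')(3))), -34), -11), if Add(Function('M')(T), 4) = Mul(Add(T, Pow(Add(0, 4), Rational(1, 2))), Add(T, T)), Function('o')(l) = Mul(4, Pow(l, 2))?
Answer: 1021768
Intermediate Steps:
Function('M')(T) = Add(-4, Mul(2, T, Add(2, T))) (Function('M')(T) = Add(-4, Mul(Add(T, Pow(Add(0, 4), Rational(1, 2))), Add(T, T))) = Add(-4, Mul(Add(T, Pow(4, Rational(1, 2))), Mul(2, T))) = Add(-4, Mul(Add(T, 2), Mul(2, T))) = Add(-4, Mul(Add(2, T), Mul(2, T))) = Add(-4, Mul(2, T, Add(2, T))))
Mul(Mul(Function('M')(Function('o')(Function('V')(3))), -34), -11) = Mul(Mul(Add(-4, Mul(2, Pow(Mul(4, Pow(3, 2)), 2)), Mul(4, Mul(4, Pow(3, 2)))), -34), -11) = Mul(Mul(Add(-4, Mul(2, Pow(Mul(4, 9), 2)), Mul(4, Mul(4, 9))), -34), -11) = Mul(Mul(Add(-4, Mul(2, Pow(36, 2)), Mul(4, 36)), -34), -11) = Mul(Mul(Add(-4, Mul(2, 1296), 144), -34), -11) = Mul(Mul(Add(-4, 2592, 144), -34), -11) = Mul(Mul(2732, -34), -11) = Mul(-92888, -11) = 1021768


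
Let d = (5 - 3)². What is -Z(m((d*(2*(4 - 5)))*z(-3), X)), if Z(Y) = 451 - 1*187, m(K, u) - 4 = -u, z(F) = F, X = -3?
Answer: -264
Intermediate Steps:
d = 4 (d = 2² = 4)
m(K, u) = 4 - u
Z(Y) = 264 (Z(Y) = 451 - 187 = 264)
-Z(m((d*(2*(4 - 5)))*z(-3), X)) = -1*264 = -264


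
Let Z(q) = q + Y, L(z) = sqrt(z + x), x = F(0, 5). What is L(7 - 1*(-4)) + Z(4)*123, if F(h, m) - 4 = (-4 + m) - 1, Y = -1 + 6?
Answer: 1107 + sqrt(15) ≈ 1110.9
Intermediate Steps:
Y = 5
F(h, m) = -1 + m (F(h, m) = 4 + ((-4 + m) - 1) = 4 + (-5 + m) = -1 + m)
x = 4 (x = -1 + 5 = 4)
L(z) = sqrt(4 + z) (L(z) = sqrt(z + 4) = sqrt(4 + z))
Z(q) = 5 + q (Z(q) = q + 5 = 5 + q)
L(7 - 1*(-4)) + Z(4)*123 = sqrt(4 + (7 - 1*(-4))) + (5 + 4)*123 = sqrt(4 + (7 + 4)) + 9*123 = sqrt(4 + 11) + 1107 = sqrt(15) + 1107 = 1107 + sqrt(15)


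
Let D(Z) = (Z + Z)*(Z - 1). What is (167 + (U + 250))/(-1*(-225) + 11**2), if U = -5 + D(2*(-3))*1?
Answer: 248/173 ≈ 1.4335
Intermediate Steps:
D(Z) = 2*Z*(-1 + Z) (D(Z) = (2*Z)*(-1 + Z) = 2*Z*(-1 + Z))
U = 79 (U = -5 + (2*(2*(-3))*(-1 + 2*(-3)))*1 = -5 + (2*(-6)*(-1 - 6))*1 = -5 + (2*(-6)*(-7))*1 = -5 + 84*1 = -5 + 84 = 79)
(167 + (U + 250))/(-1*(-225) + 11**2) = (167 + (79 + 250))/(-1*(-225) + 11**2) = (167 + 329)/(225 + 121) = 496/346 = 496*(1/346) = 248/173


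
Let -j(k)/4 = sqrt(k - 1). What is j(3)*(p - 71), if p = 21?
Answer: 200*sqrt(2) ≈ 282.84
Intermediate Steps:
j(k) = -4*sqrt(-1 + k) (j(k) = -4*sqrt(k - 1) = -4*sqrt(-1 + k))
j(3)*(p - 71) = (-4*sqrt(-1 + 3))*(21 - 71) = -4*sqrt(2)*(-50) = 200*sqrt(2)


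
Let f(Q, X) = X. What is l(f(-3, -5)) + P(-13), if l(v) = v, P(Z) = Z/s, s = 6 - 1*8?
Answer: 3/2 ≈ 1.5000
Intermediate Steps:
s = -2 (s = 6 - 8 = -2)
P(Z) = -Z/2 (P(Z) = Z/(-2) = Z*(-½) = -Z/2)
l(f(-3, -5)) + P(-13) = -5 - ½*(-13) = -5 + 13/2 = 3/2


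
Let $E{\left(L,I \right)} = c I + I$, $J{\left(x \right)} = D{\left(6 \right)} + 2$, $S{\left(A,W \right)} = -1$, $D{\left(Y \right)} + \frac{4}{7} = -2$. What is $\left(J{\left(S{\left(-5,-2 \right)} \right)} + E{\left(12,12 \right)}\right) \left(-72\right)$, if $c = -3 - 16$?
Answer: $\frac{109152}{7} \approx 15593.0$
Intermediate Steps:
$D{\left(Y \right)} = - \frac{18}{7}$ ($D{\left(Y \right)} = - \frac{4}{7} - 2 = - \frac{18}{7}$)
$c = -19$ ($c = -3 - 16 = -19$)
$J{\left(x \right)} = - \frac{4}{7}$ ($J{\left(x \right)} = - \frac{18}{7} + 2 = - \frac{4}{7}$)
$E{\left(L,I \right)} = - 18 I$ ($E{\left(L,I \right)} = - 19 I + I = - 18 I$)
$\left(J{\left(S{\left(-5,-2 \right)} \right)} + E{\left(12,12 \right)}\right) \left(-72\right) = \left(- \frac{4}{7} - 216\right) \left(-72\right) = \left(- \frac{1516}{7}\right) \left(-72\right) = \frac{109152}{7}$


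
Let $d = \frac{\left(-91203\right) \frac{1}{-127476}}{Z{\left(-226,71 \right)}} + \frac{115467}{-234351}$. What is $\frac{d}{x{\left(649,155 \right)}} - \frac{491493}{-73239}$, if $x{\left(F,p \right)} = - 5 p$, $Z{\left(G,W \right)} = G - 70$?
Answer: $\frac{8317490411841874943}{1239298815942426720} \approx 6.7114$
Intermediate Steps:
$Z{\left(G,W \right)} = -70 + G$
$d = - \frac{162158437655}{327508959648}$ ($d = \frac{\left(-91203\right) \frac{1}{-127476}}{-70 - 226} + \frac{115467}{-234351} = \frac{\left(-91203\right) \left(- \frac{1}{127476}\right)}{-296} + 115467 \left(- \frac{1}{234351}\right) = \frac{30401}{42492} \left(- \frac{1}{296}\right) - \frac{38489}{78117} = - \frac{30401}{12577632} - \frac{38489}{78117} = - \frac{162158437655}{327508959648} \approx -0.49513$)
$\frac{d}{x{\left(649,155 \right)}} - \frac{491493}{-73239} = - \frac{162158437655}{327508959648 \left(\left(-5\right) 155\right)} - \frac{491493}{-73239} = - \frac{162158437655}{327508959648 \left(-775\right)} - - \frac{163831}{24413} = \left(- \frac{162158437655}{327508959648}\right) \left(- \frac{1}{775}\right) + \frac{163831}{24413} = \frac{32431687531}{50763888745440} + \frac{163831}{24413} = \frac{8317490411841874943}{1239298815942426720}$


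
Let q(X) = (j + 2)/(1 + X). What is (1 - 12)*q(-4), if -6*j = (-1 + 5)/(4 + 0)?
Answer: 121/18 ≈ 6.7222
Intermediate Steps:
j = -⅙ (j = -(-1 + 5)/(6*(4 + 0)) = -2/(3*4) = -⅙*1 = -⅙ ≈ -0.16667)
q(X) = 11/(6*(1 + X)) (q(X) = (-⅙ + 2)/(1 + X) = 11/(6*(1 + X)))
(1 - 12)*q(-4) = (1 - 12)*(11/(6*(1 - 4))) = -121/(6*(-3)) = -121*(-1)/(6*3) = -11*(-11/18) = 121/18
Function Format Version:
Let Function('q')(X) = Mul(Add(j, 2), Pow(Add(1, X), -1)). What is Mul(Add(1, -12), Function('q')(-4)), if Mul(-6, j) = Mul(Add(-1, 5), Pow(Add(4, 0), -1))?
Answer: Rational(121, 18) ≈ 6.7222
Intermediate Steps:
j = Rational(-1, 6) (j = Mul(Rational(-1, 6), Mul(Add(-1, 5), Pow(Add(4, 0), -1))) = Mul(Rational(-1, 6), Mul(4, Pow(4, -1))) = Mul(Rational(-1, 6), Mul(4, Rational(1, 4))) = Mul(Rational(-1, 6), 1) = Rational(-1, 6) ≈ -0.16667)
Function('q')(X) = Mul(Rational(11, 6), Pow(Add(1, X), -1)) (Function('q')(X) = Mul(Add(Rational(-1, 6), 2), Pow(Add(1, X), -1)) = Mul(Rational(11, 6), Pow(Add(1, X), -1)))
Mul(Add(1, -12), Function('q')(-4)) = Mul(Add(1, -12), Mul(Rational(11, 6), Pow(Add(1, -4), -1))) = Mul(-11, Mul(Rational(11, 6), Pow(-3, -1))) = Mul(-11, Mul(Rational(11, 6), Rational(-1, 3))) = Mul(-11, Rational(-11, 18)) = Rational(121, 18)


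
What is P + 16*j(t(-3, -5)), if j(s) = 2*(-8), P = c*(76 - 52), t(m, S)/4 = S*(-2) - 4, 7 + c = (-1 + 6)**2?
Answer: 176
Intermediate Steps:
c = 18 (c = -7 + (-1 + 6)**2 = -7 + 5**2 = -7 + 25 = 18)
t(m, S) = -16 - 8*S (t(m, S) = 4*(S*(-2) - 4) = 4*(-2*S - 4) = 4*(-4 - 2*S) = -16 - 8*S)
P = 432 (P = 18*(76 - 52) = 18*24 = 432)
j(s) = -16
P + 16*j(t(-3, -5)) = 432 + 16*(-16) = 432 - 256 = 176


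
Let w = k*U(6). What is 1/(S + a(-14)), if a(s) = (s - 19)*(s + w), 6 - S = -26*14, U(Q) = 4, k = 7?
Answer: -1/92 ≈ -0.010870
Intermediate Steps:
w = 28 (w = 7*4 = 28)
S = 370 (S = 6 - (-26)*14 = 6 - 1*(-364) = 6 + 364 = 370)
a(s) = (-19 + s)*(28 + s) (a(s) = (s - 19)*(s + 28) = (-19 + s)*(28 + s))
1/(S + a(-14)) = 1/(370 + (-532 + (-14)² + 9*(-14))) = 1/(370 + (-532 + 196 - 126)) = 1/(370 - 462) = 1/(-92) = -1/92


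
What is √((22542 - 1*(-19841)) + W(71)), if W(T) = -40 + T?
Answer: √42414 ≈ 205.95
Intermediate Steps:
√((22542 - 1*(-19841)) + W(71)) = √((22542 - 1*(-19841)) + (-40 + 71)) = √((22542 + 19841) + 31) = √(42383 + 31) = √42414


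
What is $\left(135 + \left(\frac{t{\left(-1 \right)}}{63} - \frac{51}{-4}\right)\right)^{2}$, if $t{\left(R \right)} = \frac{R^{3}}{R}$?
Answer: $\frac{1386594169}{63504} \approx 21835.0$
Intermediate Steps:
$t{\left(R \right)} = R^{2}$
$\left(135 + \left(\frac{t{\left(-1 \right)}}{63} - \frac{51}{-4}\right)\right)^{2} = \left(135 + \left(\frac{\left(-1\right)^{2}}{63} - \frac{51}{-4}\right)\right)^{2} = \left(135 + \left(1 \cdot \frac{1}{63} - - \frac{51}{4}\right)\right)^{2} = \left(135 + \left(\frac{1}{63} + \frac{51}{4}\right)\right)^{2} = \left(135 + \frac{3217}{252}\right)^{2} = \left(\frac{37237}{252}\right)^{2} = \frac{1386594169}{63504}$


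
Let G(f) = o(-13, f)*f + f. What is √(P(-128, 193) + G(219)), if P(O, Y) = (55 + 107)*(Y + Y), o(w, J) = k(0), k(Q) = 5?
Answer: 3*√7094 ≈ 252.68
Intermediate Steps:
o(w, J) = 5
P(O, Y) = 324*Y (P(O, Y) = 162*(2*Y) = 324*Y)
G(f) = 6*f (G(f) = 5*f + f = 6*f)
√(P(-128, 193) + G(219)) = √(324*193 + 6*219) = √(62532 + 1314) = √63846 = 3*√7094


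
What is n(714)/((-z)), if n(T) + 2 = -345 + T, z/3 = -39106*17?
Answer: 367/1994406 ≈ 0.00018401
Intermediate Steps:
z = -1994406 (z = 3*(-39106*17) = 3*(-664802) = -1994406)
n(T) = -347 + T (n(T) = -2 + (-345 + T) = -347 + T)
n(714)/((-z)) = (-347 + 714)/((-1*(-1994406))) = 367/1994406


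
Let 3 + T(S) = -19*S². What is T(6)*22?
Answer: -15114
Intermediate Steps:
T(S) = -3 - 19*S²
T(6)*22 = (-3 - 19*6²)*22 = (-3 - 19*36)*22 = (-3 - 684)*22 = -687*22 = -15114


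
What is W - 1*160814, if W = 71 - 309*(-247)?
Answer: -84420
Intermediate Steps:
W = 76394 (W = 71 + 76323 = 76394)
W - 1*160814 = 76394 - 1*160814 = 76394 - 160814 = -84420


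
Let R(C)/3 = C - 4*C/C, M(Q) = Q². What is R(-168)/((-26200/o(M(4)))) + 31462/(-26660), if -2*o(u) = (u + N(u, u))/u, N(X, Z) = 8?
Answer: -41731091/34924600 ≈ -1.1949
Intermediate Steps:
o(u) = -(8 + u)/(2*u) (o(u) = -(u + 8)/(2*u) = -(8 + u)/(2*u))
R(C) = -12 + 3*C (R(C) = 3*(C - 4*C/C) = 3*(C - 4*1) = 3*(C - 4) = 3*(-4 + C) = -12 + 3*C)
R(-168)/((-26200/o(M(4)))) + 31462/(-26660) = (-12 + 3*(-168))/((-26200*32/(-8 - 1*4²))) + 31462/(-26660) = (-12 - 504)/((-26200*32/(-8 - 1*16))) + 31462*(-1/26660) = -516/((-26200*32/(-8 - 16))) - 15731/13330 = -516/((-26200/((½)*(1/16)*(-24)))) - 15731/13330 = -516/((-26200/(-¾))) - 15731/13330 = -516/((-26200*(-4/3))) - 15731/13330 = -516/104800/3 - 15731/13330 = -516*3/104800 - 15731/13330 = -387/26200 - 15731/13330 = -41731091/34924600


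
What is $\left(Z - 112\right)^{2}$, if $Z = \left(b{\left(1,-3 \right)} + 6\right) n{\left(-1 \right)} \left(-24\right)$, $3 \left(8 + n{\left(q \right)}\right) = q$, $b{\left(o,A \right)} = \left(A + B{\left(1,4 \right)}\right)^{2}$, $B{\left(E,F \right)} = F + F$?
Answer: $37063744$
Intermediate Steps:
$B{\left(E,F \right)} = 2 F$
$b{\left(o,A \right)} = \left(8 + A\right)^{2}$ ($b{\left(o,A \right)} = \left(A + 2 \cdot 4\right)^{2} = \left(A + 8\right)^{2} = \left(8 + A\right)^{2}$)
$n{\left(q \right)} = -8 + \frac{q}{3}$
$Z = 6200$ ($Z = \left(\left(8 - 3\right)^{2} + 6\right) \left(-8 + \frac{1}{3} \left(-1\right)\right) \left(-24\right) = \left(5^{2} + 6\right) \left(-8 - \frac{1}{3}\right) \left(-24\right) = \left(25 + 6\right) \left(- \frac{25}{3}\right) \left(-24\right) = 31 \left(- \frac{25}{3}\right) \left(-24\right) = \left(- \frac{775}{3}\right) \left(-24\right) = 6200$)
$\left(Z - 112\right)^{2} = \left(6200 - 112\right)^{2} = 6088^{2} = 37063744$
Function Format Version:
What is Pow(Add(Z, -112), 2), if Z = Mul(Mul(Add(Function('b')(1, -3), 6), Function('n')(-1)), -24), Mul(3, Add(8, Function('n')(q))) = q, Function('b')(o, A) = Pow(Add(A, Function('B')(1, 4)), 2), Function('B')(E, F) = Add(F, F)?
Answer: 37063744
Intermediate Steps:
Function('B')(E, F) = Mul(2, F)
Function('b')(o, A) = Pow(Add(8, A), 2) (Function('b')(o, A) = Pow(Add(A, Mul(2, 4)), 2) = Pow(Add(A, 8), 2) = Pow(Add(8, A), 2))
Function('n')(q) = Add(-8, Mul(Rational(1, 3), q))
Z = 6200 (Z = Mul(Mul(Add(Pow(Add(8, -3), 2), 6), Add(-8, Mul(Rational(1, 3), -1))), -24) = Mul(Mul(Add(Pow(5, 2), 6), Add(-8, Rational(-1, 3))), -24) = Mul(Mul(Add(25, 6), Rational(-25, 3)), -24) = Mul(Mul(31, Rational(-25, 3)), -24) = Mul(Rational(-775, 3), -24) = 6200)
Pow(Add(Z, -112), 2) = Pow(Add(6200, -112), 2) = Pow(6088, 2) = 37063744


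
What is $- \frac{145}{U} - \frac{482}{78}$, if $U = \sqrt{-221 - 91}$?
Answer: $- \frac{241}{39} + \frac{145 i \sqrt{78}}{156} \approx -6.1795 + 8.209 i$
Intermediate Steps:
$U = 2 i \sqrt{78}$ ($U = \sqrt{-312} = 2 i \sqrt{78} \approx 17.664 i$)
$- \frac{145}{U} - \frac{482}{78} = - \frac{145}{2 i \sqrt{78}} - \frac{482}{78} = - 145 \left(- \frac{i \sqrt{78}}{156}\right) - \frac{241}{39} = \frac{145 i \sqrt{78}}{156} - \frac{241}{39} = - \frac{241}{39} + \frac{145 i \sqrt{78}}{156}$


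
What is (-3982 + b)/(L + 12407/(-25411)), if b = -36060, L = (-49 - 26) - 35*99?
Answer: 1017507262/89967347 ≈ 11.310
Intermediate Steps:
L = -3540 (L = -75 - 3465 = -3540)
(-3982 + b)/(L + 12407/(-25411)) = (-3982 - 36060)/(-3540 + 12407/(-25411)) = -40042/(-3540 + 12407*(-1/25411)) = -40042/(-3540 - 12407/25411) = -40042/(-89967347/25411) = -40042*(-25411/89967347) = 1017507262/89967347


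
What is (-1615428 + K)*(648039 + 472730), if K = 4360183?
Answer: 3076236316595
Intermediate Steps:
(-1615428 + K)*(648039 + 472730) = (-1615428 + 4360183)*(648039 + 472730) = 2744755*1120769 = 3076236316595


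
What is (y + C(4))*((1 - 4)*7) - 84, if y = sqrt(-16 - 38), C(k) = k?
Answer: -168 - 63*I*sqrt(6) ≈ -168.0 - 154.32*I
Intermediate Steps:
y = 3*I*sqrt(6) (y = sqrt(-54) = 3*I*sqrt(6) ≈ 7.3485*I)
(y + C(4))*((1 - 4)*7) - 84 = (3*I*sqrt(6) + 4)*((1 - 4)*7) - 84 = (4 + 3*I*sqrt(6))*(-3*7) - 84 = (4 + 3*I*sqrt(6))*(-21) - 84 = (-84 - 63*I*sqrt(6)) - 84 = -168 - 63*I*sqrt(6)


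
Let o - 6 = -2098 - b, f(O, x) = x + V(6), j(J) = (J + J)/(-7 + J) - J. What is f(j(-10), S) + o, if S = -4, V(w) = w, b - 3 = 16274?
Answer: -18367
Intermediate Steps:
b = 16277 (b = 3 + 16274 = 16277)
j(J) = -J + 2*J/(-7 + J) (j(J) = (2*J)/(-7 + J) - J = 2*J/(-7 + J) - J = -J + 2*J/(-7 + J))
f(O, x) = 6 + x (f(O, x) = x + 6 = 6 + x)
o = -18369 (o = 6 + (-2098 - 1*16277) = 6 + (-2098 - 16277) = 6 - 18375 = -18369)
f(j(-10), S) + o = (6 - 4) - 18369 = 2 - 18369 = -18367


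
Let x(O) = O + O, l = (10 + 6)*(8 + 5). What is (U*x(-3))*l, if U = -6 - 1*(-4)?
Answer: 2496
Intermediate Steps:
U = -2 (U = -6 + 4 = -2)
l = 208 (l = 16*13 = 208)
x(O) = 2*O
(U*x(-3))*l = -4*(-3)*208 = -2*(-6)*208 = 12*208 = 2496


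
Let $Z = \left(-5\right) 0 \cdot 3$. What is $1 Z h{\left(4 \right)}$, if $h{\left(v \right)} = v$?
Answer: $0$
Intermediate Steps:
$Z = 0$ ($Z = 0 \cdot 3 = 0$)
$1 Z h{\left(4 \right)} = 1 \cdot 0 \cdot 4 = 0 \cdot 4 = 0$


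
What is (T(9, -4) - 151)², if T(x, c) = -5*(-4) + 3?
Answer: 16384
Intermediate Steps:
T(x, c) = 23 (T(x, c) = 20 + 3 = 23)
(T(9, -4) - 151)² = (23 - 151)² = (-128)² = 16384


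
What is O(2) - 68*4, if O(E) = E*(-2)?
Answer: -276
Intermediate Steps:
O(E) = -2*E
O(2) - 68*4 = -2*2 - 68*4 = -4 - 272 = -276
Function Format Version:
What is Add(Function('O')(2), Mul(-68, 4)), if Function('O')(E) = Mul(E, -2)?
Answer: -276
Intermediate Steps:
Function('O')(E) = Mul(-2, E)
Add(Function('O')(2), Mul(-68, 4)) = Add(Mul(-2, 2), Mul(-68, 4)) = Add(-4, -272) = -276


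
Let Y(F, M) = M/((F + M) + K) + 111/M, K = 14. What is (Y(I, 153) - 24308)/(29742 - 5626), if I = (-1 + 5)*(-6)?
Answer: -88632575/87938994 ≈ -1.0079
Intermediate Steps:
I = -24 (I = 4*(-6) = -24)
Y(F, M) = 111/M + M/(14 + F + M) (Y(F, M) = M/((F + M) + 14) + 111/M = M/(14 + F + M) + 111/M = 111/M + M/(14 + F + M))
(Y(I, 153) - 24308)/(29742 - 5626) = ((1554 + 153**2 + 111*(-24) + 111*153)/(153*(14 - 24 + 153)) - 24308)/(29742 - 5626) = ((1/153)*(1554 + 23409 - 2664 + 16983)/143 - 24308)/24116 = ((1/153)*(1/143)*39282 - 24308)*(1/24116) = (13094/7293 - 24308)*(1/24116) = -177265150/7293*1/24116 = -88632575/87938994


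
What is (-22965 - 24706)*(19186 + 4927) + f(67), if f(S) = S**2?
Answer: -1149486334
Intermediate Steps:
(-22965 - 24706)*(19186 + 4927) + f(67) = (-22965 - 24706)*(19186 + 4927) + 67**2 = -47671*24113 + 4489 = -1149490823 + 4489 = -1149486334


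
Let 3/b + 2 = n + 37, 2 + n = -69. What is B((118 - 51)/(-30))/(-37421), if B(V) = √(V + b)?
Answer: -I*√2085/1122630 ≈ -4.0674e-5*I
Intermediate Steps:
n = -71 (n = -2 - 69 = -71)
b = -1/12 (b = 3/(-2 + (-71 + 37)) = 3/(-2 - 34) = 3/(-36) = 3*(-1/36) = -1/12 ≈ -0.083333)
B(V) = √(-1/12 + V) (B(V) = √(V - 1/12) = √(-1/12 + V))
B((118 - 51)/(-30))/(-37421) = (√(-3 + 36*((118 - 51)/(-30)))/6)/(-37421) = (√(-3 + 36*(67*(-1/30)))/6)*(-1/37421) = (√(-3 + 36*(-67/30))/6)*(-1/37421) = (√(-3 - 402/5)/6)*(-1/37421) = (√(-417/5)/6)*(-1/37421) = ((I*√2085/5)/6)*(-1/37421) = (I*√2085/30)*(-1/37421) = -I*√2085/1122630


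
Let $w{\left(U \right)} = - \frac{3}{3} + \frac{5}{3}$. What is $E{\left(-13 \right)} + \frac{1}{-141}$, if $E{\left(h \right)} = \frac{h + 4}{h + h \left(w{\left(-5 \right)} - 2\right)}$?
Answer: $- \frac{3820}{1833} \approx -2.084$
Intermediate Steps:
$w{\left(U \right)} = \frac{2}{3}$ ($w{\left(U \right)} = \left(-3\right) \frac{1}{3} + 5 \cdot \frac{1}{3} = -1 + \frac{5}{3} = \frac{2}{3}$)
$E{\left(h \right)} = - \frac{3 \left(4 + h\right)}{h}$ ($E{\left(h \right)} = \frac{h + 4}{h + h \left(\frac{2}{3} - 2\right)} = \frac{4 + h}{h + h \left(- \frac{4}{3}\right)} = \frac{4 + h}{h - \frac{4 h}{3}} = \frac{4 + h}{\left(- \frac{1}{3}\right) h} = \left(4 + h\right) \left(- \frac{3}{h}\right) = - \frac{3 \left(4 + h\right)}{h}$)
$E{\left(-13 \right)} + \frac{1}{-141} = \left(-3 - \frac{12}{-13}\right) + \frac{1}{-141} = \left(-3 - - \frac{12}{13}\right) - \frac{1}{141} = \left(-3 + \frac{12}{13}\right) - \frac{1}{141} = - \frac{27}{13} - \frac{1}{141} = - \frac{3820}{1833}$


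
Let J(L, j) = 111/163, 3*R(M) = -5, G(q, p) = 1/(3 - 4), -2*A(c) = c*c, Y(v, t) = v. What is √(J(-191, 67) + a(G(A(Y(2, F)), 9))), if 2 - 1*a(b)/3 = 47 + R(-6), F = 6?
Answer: I*√3435877/163 ≈ 11.372*I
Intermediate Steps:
A(c) = -c²/2 (A(c) = -c*c/2 = -c²/2)
G(q, p) = -1 (G(q, p) = 1/(-1) = -1)
R(M) = -5/3 (R(M) = (⅓)*(-5) = -5/3)
J(L, j) = 111/163 (J(L, j) = 111*(1/163) = 111/163)
a(b) = -130 (a(b) = 6 - 3*(47 - 5/3) = 6 - 3*136/3 = 6 - 136 = -130)
√(J(-191, 67) + a(G(A(Y(2, F)), 9))) = √(111/163 - 130) = √(-21079/163) = I*√3435877/163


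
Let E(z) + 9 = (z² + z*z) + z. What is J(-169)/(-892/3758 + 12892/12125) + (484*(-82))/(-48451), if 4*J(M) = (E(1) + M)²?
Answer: 33808487599755761/3646677693672 ≈ 9271.0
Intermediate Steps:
E(z) = -9 + z + 2*z² (E(z) = -9 + ((z² + z*z) + z) = -9 + ((z² + z²) + z) = -9 + (2*z² + z) = -9 + (z + 2*z²) = -9 + z + 2*z²)
J(M) = (-6 + M)²/4 (J(M) = ((-9 + 1 + 2*1²) + M)²/4 = ((-9 + 1 + 2*1) + M)²/4 = ((-9 + 1 + 2) + M)²/4 = (-6 + M)²/4)
J(-169)/(-892/3758 + 12892/12125) + (484*(-82))/(-48451) = ((-6 - 169)²/4)/(-892/3758 + 12892/12125) + (484*(-82))/(-48451) = ((¼)*(-175)²)/(-892*1/3758 + 12892*(1/12125)) - 39688*(-1/48451) = ((¼)*30625)/(-446/1879 + 12892/12125) + 39688/48451 = 30625/(4*(18816318/22782875)) + 39688/48451 = (30625/4)*(22782875/18816318) + 39688/48451 = 697725546875/75265272 + 39688/48451 = 33808487599755761/3646677693672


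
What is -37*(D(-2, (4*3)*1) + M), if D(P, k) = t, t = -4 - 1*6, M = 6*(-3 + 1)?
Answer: 814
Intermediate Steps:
M = -12 (M = 6*(-2) = -12)
t = -10 (t = -4 - 6 = -10)
D(P, k) = -10
-37*(D(-2, (4*3)*1) + M) = -37*(-10 - 12) = -37*(-22) = 814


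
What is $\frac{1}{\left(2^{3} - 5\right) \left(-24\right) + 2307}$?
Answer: $\frac{1}{2235} \approx 0.00044743$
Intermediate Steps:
$\frac{1}{\left(2^{3} - 5\right) \left(-24\right) + 2307} = \frac{1}{\left(8 - 5\right) \left(-24\right) + 2307} = \frac{1}{3 \left(-24\right) + 2307} = \frac{1}{-72 + 2307} = \frac{1}{2235}$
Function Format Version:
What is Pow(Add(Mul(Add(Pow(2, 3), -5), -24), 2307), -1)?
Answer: Rational(1, 2235) ≈ 0.00044743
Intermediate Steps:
Pow(Add(Mul(Add(Pow(2, 3), -5), -24), 2307), -1) = Pow(Add(Mul(Add(8, -5), -24), 2307), -1) = Pow(Add(Mul(3, -24), 2307), -1) = Pow(Add(-72, 2307), -1) = Pow(2235, -1) = Rational(1, 2235)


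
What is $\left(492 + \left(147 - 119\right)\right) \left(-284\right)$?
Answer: $-147680$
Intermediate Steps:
$\left(492 + \left(147 - 119\right)\right) \left(-284\right) = \left(492 + 28\right) \left(-284\right) = 520 \left(-284\right) = -147680$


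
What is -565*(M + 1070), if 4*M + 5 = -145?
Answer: -1166725/2 ≈ -5.8336e+5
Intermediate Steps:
M = -75/2 (M = -5/4 + (¼)*(-145) = -5/4 - 145/4 = -75/2 ≈ -37.500)
-565*(M + 1070) = -565*(-75/2 + 1070) = -565*2065/2 = -1166725/2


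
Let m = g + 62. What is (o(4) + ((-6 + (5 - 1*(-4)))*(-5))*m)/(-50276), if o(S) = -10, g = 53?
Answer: 1735/50276 ≈ 0.034509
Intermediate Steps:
m = 115 (m = 53 + 62 = 115)
(o(4) + ((-6 + (5 - 1*(-4)))*(-5))*m)/(-50276) = (-10 + ((-6 + (5 - 1*(-4)))*(-5))*115)/(-50276) = (-10 + ((-6 + (5 + 4))*(-5))*115)*(-1/50276) = (-10 + ((-6 + 9)*(-5))*115)*(-1/50276) = (-10 + (3*(-5))*115)*(-1/50276) = (-10 - 15*115)*(-1/50276) = (-10 - 1725)*(-1/50276) = -1735*(-1/50276) = 1735/50276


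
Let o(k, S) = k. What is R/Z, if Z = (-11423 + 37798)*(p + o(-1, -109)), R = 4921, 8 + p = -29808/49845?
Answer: -16352483/841209525 ≈ -0.019439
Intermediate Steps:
p = -142856/16615 (p = -8 - 29808/49845 = -8 - 29808*1/49845 = -8 - 9936/16615 = -142856/16615 ≈ -8.5980)
Z = -841209525/3323 (Z = (-11423 + 37798)*(-142856/16615 - 1) = 26375*(-159471/16615) = -841209525/3323 ≈ -2.5315e+5)
R/Z = 4921/(-841209525/3323) = 4921*(-3323/841209525) = -16352483/841209525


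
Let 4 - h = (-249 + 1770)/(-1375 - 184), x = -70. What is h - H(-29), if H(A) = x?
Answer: 116887/1559 ≈ 74.976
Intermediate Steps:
H(A) = -70
h = 7757/1559 (h = 4 - (-249 + 1770)/(-1375 - 184) = 4 - 1521/(-1559) = 4 - 1521*(-1)/1559 = 4 - 1*(-1521/1559) = 4 + 1521/1559 = 7757/1559 ≈ 4.9756)
h - H(-29) = 7757/1559 - 1*(-70) = 7757/1559 + 70 = 116887/1559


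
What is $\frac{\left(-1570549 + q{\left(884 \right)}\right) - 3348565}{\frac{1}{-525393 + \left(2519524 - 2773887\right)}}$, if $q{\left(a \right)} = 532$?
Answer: $3835293825992$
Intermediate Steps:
$\frac{\left(-1570549 + q{\left(884 \right)}\right) - 3348565}{\frac{1}{-525393 + \left(2519524 - 2773887\right)}} = \frac{\left(-1570549 + 532\right) - 3348565}{\frac{1}{-525393 + \left(2519524 - 2773887\right)}} = \frac{-1570017 - 3348565}{\frac{1}{-525393 - 254363}} = - \frac{4918582}{\frac{1}{-779756}} = - \frac{4918582}{- \frac{1}{779756}} = \left(-4918582\right) \left(-779756\right) = 3835293825992$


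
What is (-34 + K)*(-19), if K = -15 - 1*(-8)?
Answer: 779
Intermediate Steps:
K = -7 (K = -15 + 8 = -7)
(-34 + K)*(-19) = (-34 - 7)*(-19) = -41*(-19) = 779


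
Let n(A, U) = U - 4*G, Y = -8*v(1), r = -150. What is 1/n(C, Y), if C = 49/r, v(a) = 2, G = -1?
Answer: -1/12 ≈ -0.083333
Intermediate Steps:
Y = -16 (Y = -8*2 = -16)
C = -49/150 (C = 49/(-150) = 49*(-1/150) = -49/150 ≈ -0.32667)
n(A, U) = 4 + U (n(A, U) = U - 4*(-1) = U + 4 = 4 + U)
1/n(C, Y) = 1/(4 - 16) = 1/(-12) = -1/12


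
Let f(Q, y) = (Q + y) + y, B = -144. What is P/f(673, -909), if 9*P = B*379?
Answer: 6064/1145 ≈ 5.2961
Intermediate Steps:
P = -6064 (P = (-144*379)/9 = (⅑)*(-54576) = -6064)
f(Q, y) = Q + 2*y
P/f(673, -909) = -6064/(673 + 2*(-909)) = -6064/(673 - 1818) = -6064/(-1145) = -6064*(-1/1145) = 6064/1145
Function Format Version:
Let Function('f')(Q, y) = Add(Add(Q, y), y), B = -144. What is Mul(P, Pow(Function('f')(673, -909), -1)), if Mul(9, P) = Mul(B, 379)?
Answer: Rational(6064, 1145) ≈ 5.2961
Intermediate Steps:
P = -6064 (P = Mul(Rational(1, 9), Mul(-144, 379)) = Mul(Rational(1, 9), -54576) = -6064)
Function('f')(Q, y) = Add(Q, Mul(2, y))
Mul(P, Pow(Function('f')(673, -909), -1)) = Mul(-6064, Pow(Add(673, Mul(2, -909)), -1)) = Mul(-6064, Pow(Add(673, -1818), -1)) = Mul(-6064, Pow(-1145, -1)) = Mul(-6064, Rational(-1, 1145)) = Rational(6064, 1145)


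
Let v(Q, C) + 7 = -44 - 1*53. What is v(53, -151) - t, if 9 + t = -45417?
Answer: 45322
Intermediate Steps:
t = -45426 (t = -9 - 45417 = -45426)
v(Q, C) = -104 (v(Q, C) = -7 + (-44 - 1*53) = -7 + (-44 - 53) = -7 - 97 = -104)
v(53, -151) - t = -104 - 1*(-45426) = -104 + 45426 = 45322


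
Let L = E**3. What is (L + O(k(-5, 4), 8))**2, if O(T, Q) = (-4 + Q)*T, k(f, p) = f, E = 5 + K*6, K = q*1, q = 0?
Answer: 11025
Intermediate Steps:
K = 0 (K = 0*1 = 0)
E = 5 (E = 5 + 0*6 = 5 + 0 = 5)
O(T, Q) = T*(-4 + Q)
L = 125 (L = 5**3 = 125)
(L + O(k(-5, 4), 8))**2 = (125 - 5*(-4 + 8))**2 = (125 - 5*4)**2 = (125 - 20)**2 = 105**2 = 11025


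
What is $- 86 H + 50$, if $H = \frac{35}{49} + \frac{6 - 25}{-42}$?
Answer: $- \frac{151}{3} \approx -50.333$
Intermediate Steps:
$H = \frac{7}{6}$ ($H = 35 \cdot \frac{1}{49} - - \frac{19}{42} = \frac{5}{7} + \frac{19}{42} = \frac{7}{6} \approx 1.1667$)
$- 86 H + 50 = \left(-86\right) \frac{7}{6} + 50 = - \frac{301}{3} + 50 = - \frac{151}{3}$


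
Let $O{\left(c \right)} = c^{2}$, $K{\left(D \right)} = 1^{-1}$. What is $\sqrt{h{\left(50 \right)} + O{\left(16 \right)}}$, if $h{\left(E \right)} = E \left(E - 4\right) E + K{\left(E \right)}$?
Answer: $\sqrt{115257} \approx 339.5$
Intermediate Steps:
$K{\left(D \right)} = 1$
$h{\left(E \right)} = 1 + E^{2} \left(-4 + E\right)$ ($h{\left(E \right)} = E \left(E - 4\right) E + 1 = E \left(-4 + E\right) E + 1 = E^{2} \left(-4 + E\right) + 1 = 1 + E^{2} \left(-4 + E\right)$)
$\sqrt{h{\left(50 \right)} + O{\left(16 \right)}} = \sqrt{\left(1 + 50^{3} - 4 \cdot 50^{2}\right) + 16^{2}} = \sqrt{\left(1 + 125000 - 10000\right) + 256} = \sqrt{115001 + 256} = \sqrt{115257}$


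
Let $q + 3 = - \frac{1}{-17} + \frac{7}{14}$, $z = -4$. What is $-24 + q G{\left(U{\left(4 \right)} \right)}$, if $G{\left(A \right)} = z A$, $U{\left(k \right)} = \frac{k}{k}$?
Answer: $- \frac{242}{17} \approx -14.235$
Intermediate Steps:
$U{\left(k \right)} = 1$
$G{\left(A \right)} = - 4 A$
$q = - \frac{83}{34}$ ($q = -3 + \left(- \frac{1}{-17} + \frac{7}{14}\right) = -3 + \left(\left(-1\right) \left(- \frac{1}{17}\right) + 7 \cdot \frac{1}{14}\right) = -3 + \left(\frac{1}{17} + \frac{1}{2}\right) = -3 + \frac{19}{34} = - \frac{83}{34} \approx -2.4412$)
$-24 + q G{\left(U{\left(4 \right)} \right)} = -24 - \frac{83 \left(\left(-4\right) 1\right)}{34} = -24 - - \frac{166}{17} = -24 + \frac{166}{17} = - \frac{242}{17}$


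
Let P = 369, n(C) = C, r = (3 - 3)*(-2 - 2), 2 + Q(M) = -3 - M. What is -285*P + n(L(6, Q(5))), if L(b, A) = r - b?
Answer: -105171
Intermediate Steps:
Q(M) = -5 - M (Q(M) = -2 + (-3 - M) = -5 - M)
r = 0 (r = 0*(-4) = 0)
L(b, A) = -b (L(b, A) = 0 - b = -b)
-285*P + n(L(6, Q(5))) = -285*369 - 1*6 = -105165 - 6 = -105171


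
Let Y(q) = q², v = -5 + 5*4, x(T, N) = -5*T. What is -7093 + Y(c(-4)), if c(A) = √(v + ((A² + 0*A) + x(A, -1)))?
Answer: -7042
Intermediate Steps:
v = 15 (v = -5 + 20 = 15)
c(A) = √(15 + A² - 5*A) (c(A) = √(15 + ((A² + 0*A) - 5*A)) = √(15 + ((A² + 0) - 5*A)) = √(15 + (A² - 5*A)) = √(15 + A² - 5*A))
-7093 + Y(c(-4)) = -7093 + (√(15 + (-4)² - 5*(-4)))² = -7093 + (√(15 + 16 + 20))² = -7093 + (√51)² = -7093 + 51 = -7042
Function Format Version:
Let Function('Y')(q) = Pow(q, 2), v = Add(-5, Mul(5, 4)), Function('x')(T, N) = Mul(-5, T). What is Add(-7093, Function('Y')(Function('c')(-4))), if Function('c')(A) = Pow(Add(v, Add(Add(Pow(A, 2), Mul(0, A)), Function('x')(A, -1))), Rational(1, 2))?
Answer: -7042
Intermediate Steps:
v = 15 (v = Add(-5, 20) = 15)
Function('c')(A) = Pow(Add(15, Pow(A, 2), Mul(-5, A)), Rational(1, 2)) (Function('c')(A) = Pow(Add(15, Add(Add(Pow(A, 2), Mul(0, A)), Mul(-5, A))), Rational(1, 2)) = Pow(Add(15, Add(Add(Pow(A, 2), 0), Mul(-5, A))), Rational(1, 2)) = Pow(Add(15, Add(Pow(A, 2), Mul(-5, A))), Rational(1, 2)) = Pow(Add(15, Pow(A, 2), Mul(-5, A)), Rational(1, 2)))
Add(-7093, Function('Y')(Function('c')(-4))) = Add(-7093, Pow(Pow(Add(15, Pow(-4, 2), Mul(-5, -4)), Rational(1, 2)), 2)) = Add(-7093, Pow(Pow(Add(15, 16, 20), Rational(1, 2)), 2)) = Add(-7093, Pow(Pow(51, Rational(1, 2)), 2)) = Add(-7093, 51) = -7042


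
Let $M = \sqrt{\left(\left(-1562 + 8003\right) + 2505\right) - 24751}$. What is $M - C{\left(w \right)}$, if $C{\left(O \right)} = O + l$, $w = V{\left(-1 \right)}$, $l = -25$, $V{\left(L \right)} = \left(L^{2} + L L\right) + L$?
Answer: $24 + i \sqrt{15805} \approx 24.0 + 125.72 i$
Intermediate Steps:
$V{\left(L \right)} = L + 2 L^{2}$ ($V{\left(L \right)} = \left(L^{2} + L^{2}\right) + L = 2 L^{2} + L = L + 2 L^{2}$)
$w = 1$ ($w = - (1 + 2 \left(-1\right)) = - (1 - 2) = \left(-1\right) \left(-1\right) = 1$)
$C{\left(O \right)} = -25 + O$ ($C{\left(O \right)} = O - 25 = -25 + O$)
$M = i \sqrt{15805}$ ($M = \sqrt{\left(6441 + 2505\right) - 24751} = \sqrt{8946 - 24751} = \sqrt{-15805} = i \sqrt{15805} \approx 125.72 i$)
$M - C{\left(w \right)} = i \sqrt{15805} - \left(-25 + 1\right) = i \sqrt{15805} - -24 = i \sqrt{15805} + 24 = 24 + i \sqrt{15805}$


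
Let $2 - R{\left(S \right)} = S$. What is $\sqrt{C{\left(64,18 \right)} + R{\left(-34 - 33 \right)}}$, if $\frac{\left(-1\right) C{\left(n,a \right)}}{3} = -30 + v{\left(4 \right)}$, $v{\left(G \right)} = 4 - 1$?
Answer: $5 \sqrt{6} \approx 12.247$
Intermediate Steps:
$v{\left(G \right)} = 3$
$C{\left(n,a \right)} = 81$ ($C{\left(n,a \right)} = - 3 \left(-30 + 3\right) = \left(-3\right) \left(-27\right) = 81$)
$R{\left(S \right)} = 2 - S$
$\sqrt{C{\left(64,18 \right)} + R{\left(-34 - 33 \right)}} = \sqrt{81 + \left(2 - \left(-34 - 33\right)\right)} = \sqrt{81 + \left(2 - -67\right)} = \sqrt{81 + \left(2 + 67\right)} = \sqrt{81 + 69} = \sqrt{150} = 5 \sqrt{6}$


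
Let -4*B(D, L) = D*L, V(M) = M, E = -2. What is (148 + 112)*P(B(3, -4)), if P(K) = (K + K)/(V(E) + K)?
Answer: 1560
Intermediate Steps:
B(D, L) = -D*L/4
P(K) = 2*K/(-2 + K) (P(K) = (K + K)/(-2 + K) = (2*K)/(-2 + K) = 2*K/(-2 + K))
(148 + 112)*P(B(3, -4)) = (148 + 112)*(2*(-1/4*3*(-4))/(-2 - 1/4*3*(-4))) = 260*(2*3/(-2 + 3)) = 260*(2*3/1) = 260*(2*3*1) = 260*6 = 1560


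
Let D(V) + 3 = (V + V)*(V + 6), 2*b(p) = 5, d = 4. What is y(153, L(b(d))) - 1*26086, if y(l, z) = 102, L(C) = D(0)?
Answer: -25984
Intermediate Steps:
b(p) = 5/2 (b(p) = (½)*5 = 5/2)
D(V) = -3 + 2*V*(6 + V) (D(V) = -3 + (V + V)*(V + 6) = -3 + (2*V)*(6 + V) = -3 + 2*V*(6 + V))
L(C) = -3 (L(C) = -3 + 2*0² + 12*0 = -3 + 2*0 + 0 = -3 + 0 + 0 = -3)
y(153, L(b(d))) - 1*26086 = 102 - 1*26086 = 102 - 26086 = -25984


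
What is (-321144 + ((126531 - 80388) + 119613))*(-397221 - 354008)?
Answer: 116731971852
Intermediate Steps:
(-321144 + ((126531 - 80388) + 119613))*(-397221 - 354008) = (-321144 + (46143 + 119613))*(-751229) = (-321144 + 165756)*(-751229) = -155388*(-751229) = 116731971852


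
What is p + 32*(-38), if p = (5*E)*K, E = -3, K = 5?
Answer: -1291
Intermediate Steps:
p = -75 (p = (5*(-3))*5 = -15*5 = -75)
p + 32*(-38) = -75 + 32*(-38) = -75 - 1216 = -1291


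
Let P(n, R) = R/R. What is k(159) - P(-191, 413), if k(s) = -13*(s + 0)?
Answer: -2068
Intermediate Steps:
P(n, R) = 1
k(s) = -13*s
k(159) - P(-191, 413) = -13*159 - 1*1 = -2067 - 1 = -2068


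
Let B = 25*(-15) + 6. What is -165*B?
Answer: 60885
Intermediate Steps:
B = -369 (B = -375 + 6 = -369)
-165*B = -165*(-369) = 60885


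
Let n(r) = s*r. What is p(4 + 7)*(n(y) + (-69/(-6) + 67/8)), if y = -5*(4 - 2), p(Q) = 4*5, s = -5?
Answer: 2795/2 ≈ 1397.5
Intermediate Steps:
p(Q) = 20
y = -10 (y = -5*2 = -10)
n(r) = -5*r
p(4 + 7)*(n(y) + (-69/(-6) + 67/8)) = 20*(-5*(-10) + (-69/(-6) + 67/8)) = 20*(50 + (-69*(-1/6) + 67*(1/8))) = 20*(50 + (23/2 + 67/8)) = 20*(50 + 159/8) = 20*(559/8) = 2795/2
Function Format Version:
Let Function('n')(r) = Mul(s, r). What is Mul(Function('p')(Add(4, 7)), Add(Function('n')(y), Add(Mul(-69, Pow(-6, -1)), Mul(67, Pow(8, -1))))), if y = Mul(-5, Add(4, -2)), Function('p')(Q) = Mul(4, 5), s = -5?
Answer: Rational(2795, 2) ≈ 1397.5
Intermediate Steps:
Function('p')(Q) = 20
y = -10 (y = Mul(-5, 2) = -10)
Function('n')(r) = Mul(-5, r)
Mul(Function('p')(Add(4, 7)), Add(Function('n')(y), Add(Mul(-69, Pow(-6, -1)), Mul(67, Pow(8, -1))))) = Mul(20, Add(Mul(-5, -10), Add(Mul(-69, Pow(-6, -1)), Mul(67, Pow(8, -1))))) = Mul(20, Add(50, Add(Mul(-69, Rational(-1, 6)), Mul(67, Rational(1, 8))))) = Mul(20, Add(50, Add(Rational(23, 2), Rational(67, 8)))) = Mul(20, Add(50, Rational(159, 8))) = Mul(20, Rational(559, 8)) = Rational(2795, 2)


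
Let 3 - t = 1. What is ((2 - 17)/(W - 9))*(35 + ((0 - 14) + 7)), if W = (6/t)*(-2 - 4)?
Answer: 140/9 ≈ 15.556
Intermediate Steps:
t = 2 (t = 3 - 1*1 = 3 - 1 = 2)
W = -18 (W = (6/2)*(-2 - 4) = (6*(½))*(-6) = 3*(-6) = -18)
((2 - 17)/(W - 9))*(35 + ((0 - 14) + 7)) = ((2 - 17)/(-18 - 9))*(35 + ((0 - 14) + 7)) = (-15/(-27))*(35 + (-14 + 7)) = (-15*(-1/27))*(35 - 7) = (5/9)*28 = 140/9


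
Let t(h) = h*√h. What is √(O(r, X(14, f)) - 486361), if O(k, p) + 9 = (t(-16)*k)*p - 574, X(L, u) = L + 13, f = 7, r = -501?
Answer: 4*√(-30434 + 54108*I) ≈ 503.16 + 860.3*I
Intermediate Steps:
t(h) = h^(3/2)
X(L, u) = 13 + L
O(k, p) = -583 - 64*I*k*p (O(k, p) = -9 + (((-16)^(3/2)*k)*p - 574) = -9 + (((-64*I)*k)*p - 574) = -9 + ((-64*I*k)*p - 574) = -9 + (-64*I*k*p - 574) = -9 + (-574 - 64*I*k*p) = -583 - 64*I*k*p)
√(O(r, X(14, f)) - 486361) = √((-583 - 64*I*(-501)*(13 + 14)) - 486361) = √((-583 - 64*I*(-501)*27) - 486361) = √((-583 + 865728*I) - 486361) = √(-486944 + 865728*I)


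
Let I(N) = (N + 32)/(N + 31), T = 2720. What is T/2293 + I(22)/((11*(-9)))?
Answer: 1572002/1336819 ≈ 1.1759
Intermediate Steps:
I(N) = (32 + N)/(31 + N)
T/2293 + I(22)/((11*(-9))) = 2720/2293 + ((32 + 22)/(31 + 22))/((11*(-9))) = 2720*(1/2293) + (54/53)/(-99) = 2720/2293 + ((1/53)*54)*(-1/99) = 2720/2293 + (54/53)*(-1/99) = 2720/2293 - 6/583 = 1572002/1336819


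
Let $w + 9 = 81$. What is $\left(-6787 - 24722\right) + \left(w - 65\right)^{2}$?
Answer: $-31460$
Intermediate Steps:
$w = 72$ ($w = -9 + 81 = 72$)
$\left(-6787 - 24722\right) + \left(w - 65\right)^{2} = \left(-6787 - 24722\right) + \left(72 - 65\right)^{2} = -31509 + 7^{2} = -31509 + 49 = -31460$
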